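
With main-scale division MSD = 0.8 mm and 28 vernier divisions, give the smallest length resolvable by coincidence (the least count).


LC = MSD / n_div
= 0.8 / 28
= 0.0286

0.0286


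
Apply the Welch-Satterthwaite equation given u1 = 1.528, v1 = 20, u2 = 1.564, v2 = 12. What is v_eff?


uc = sqrt(u1^2 + u2^2) = sqrt(1.528^2 + 1.564^2) = 2.1865224
v_eff = uc^4 / (u1^4/v1 + u2^4/v2)
= 2.1865224^4 / (1.528^4/20 + 1.564^4/12)
= 22.856816 / 0.77117629
v_eff = 29.6389

29.6389


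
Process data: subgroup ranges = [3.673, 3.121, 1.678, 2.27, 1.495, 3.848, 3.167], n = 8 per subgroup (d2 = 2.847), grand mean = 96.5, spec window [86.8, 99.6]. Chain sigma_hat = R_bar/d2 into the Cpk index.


R_bar = (3.673 + 3.121 + 1.678 + 2.27 + 1.495 + 3.848 + 3.167) / 7 = 2.7502857
sigma = R_bar / d2 = 2.7502857 / 2.847 = 0.9660294
Cp = (USL - LSL)/(6*sigma) = (99.6 - 86.8)/(6*0.9660294) = 2.2084
Cpu = (99.6 - 96.5)/(3*0.9660294) = 1.0697
Cpl = (96.5 - 86.8)/(3*0.9660294) = 3.3470
Cpk = min(Cpu, Cpl) = 1.0697

1.0697


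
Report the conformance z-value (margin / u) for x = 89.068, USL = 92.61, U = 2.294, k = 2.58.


u = U / k = 2.294 / 2.58 = 0.88914729
margin = |USL - x| = |92.61 - 89.068| = 3.542
z = margin / u = 3.542 / 0.88914729
z = 3.9836

3.9836


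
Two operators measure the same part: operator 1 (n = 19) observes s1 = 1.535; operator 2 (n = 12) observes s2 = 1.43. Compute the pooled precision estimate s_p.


s_p = sqrt(((n1-1)*s1^2 + (n2-1)*s2^2) / (n1+n2-2))
numerator = (19-1)*1.535^2 + (12-1)*1.43^2 = 42.41205 + 22.4939 = 64.90595
denominator = 19 + 12 - 2 = 29
s_p^2 = 64.90595 / 29 = 2.2381362
s_p = sqrt(2.2381362) = 1.4960

1.4960


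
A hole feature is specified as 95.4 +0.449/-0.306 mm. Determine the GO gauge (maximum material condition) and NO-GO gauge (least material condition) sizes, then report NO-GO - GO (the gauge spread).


GO = nominal - lower_tol (smallest hole = maximum material condition)
GO = 95.4 - 0.306 = 95.094
NO-GO = nominal + upper_tol (largest hole = least material condition)
NO-GO = 95.4 + 0.449 = 95.849
spread = NO-GO - GO = 95.849 - 95.094 = 0.7550

0.7550


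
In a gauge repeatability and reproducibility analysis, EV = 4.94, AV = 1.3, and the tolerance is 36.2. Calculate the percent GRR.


GRR = sqrt(EV^2 + AV^2) = sqrt(4.94^2 + 1.3^2) = 5.1081895
%GRR = GRR / tol * 100 = 5.1081895 / 36.2 * 100
%GRR = 14.1110

14.1110


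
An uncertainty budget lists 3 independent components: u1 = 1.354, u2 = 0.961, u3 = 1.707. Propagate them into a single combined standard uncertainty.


uc = sqrt(1.354^2 + 0.961^2 + 1.707^2)
uc = sqrt(5.670686)
uc = 2.3813

2.3813


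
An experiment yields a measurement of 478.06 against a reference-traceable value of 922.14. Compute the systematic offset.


Systematic error = measured - true
= 478.06 - 922.14
= -444.0800

-444.0800


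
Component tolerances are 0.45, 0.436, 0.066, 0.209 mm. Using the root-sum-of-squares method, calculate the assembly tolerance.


RSS = sqrt(0.45^2 + 0.436^2 + 0.066^2 + 0.209^2)
= sqrt(0.440633)
= 0.6638

0.6638


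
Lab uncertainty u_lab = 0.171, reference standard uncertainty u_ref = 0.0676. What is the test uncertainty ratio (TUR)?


TUR = u_lab / u_ref
= 0.171 / 0.0676
= 2.5296

2.5296


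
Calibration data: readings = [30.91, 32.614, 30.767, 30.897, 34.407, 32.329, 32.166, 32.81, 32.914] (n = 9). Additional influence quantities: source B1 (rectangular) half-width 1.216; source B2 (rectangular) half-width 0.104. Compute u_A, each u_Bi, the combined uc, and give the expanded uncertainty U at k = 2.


mean = (30.91 + 32.614 + 30.767 + 30.897 + 34.407 + 32.329 + 32.166 + 32.81 + 32.914) / 9 = 32.20155556
s = sqrt(sum((x - mean)^2)/(n-1)) = 1.1914967
u_A = s / sqrt(n) = 1.1914967 / sqrt(9) = 0.39716557
u_B1 = 1.216 / sqrt(3) = 0.70205793
u_B2 = 0.104 / sqrt(3) = 0.060044428
uc = sqrt(0.39716557^2 + 0.70205793^2 + 0.060044428^2) = 0.80884557
U = k * uc = 2 * 0.80884557
U = 1.6177

1.6177


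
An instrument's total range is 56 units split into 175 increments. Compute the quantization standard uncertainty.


resolution = range / divisions
resolution = 56 / 175 = 0.32
u_res = resolution / (2*sqrt(3))
u_res = 0.32 / 3.4641016
u_res = 0.0924

0.0924


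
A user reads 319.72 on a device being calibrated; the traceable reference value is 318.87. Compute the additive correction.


Correction = standard - reading
= 318.87 - 319.72
= -0.8500

-0.8500


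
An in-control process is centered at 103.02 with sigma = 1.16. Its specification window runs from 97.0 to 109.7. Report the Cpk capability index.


Cpu = (USL - mean) / (3*sigma) = (109.7 - 103.02) / (3*1.16) = 1.9195
Cpl = (mean - LSL) / (3*sigma) = (103.02 - 97.0) / (3*1.16) = 1.7299
Cpk = min(Cpu, Cpl) = 1.7299

1.7299


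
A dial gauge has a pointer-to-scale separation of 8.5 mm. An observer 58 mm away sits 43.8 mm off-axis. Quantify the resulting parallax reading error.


error = h * offset / d
= 8.5 * 43.8 / 58
= 6.4190

6.4190


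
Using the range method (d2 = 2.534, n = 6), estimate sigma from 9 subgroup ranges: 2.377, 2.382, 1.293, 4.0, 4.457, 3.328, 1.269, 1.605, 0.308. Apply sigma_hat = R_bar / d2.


R_bar = (2.377 + 2.382 + 1.293 + 4.0 + 4.457 + 3.328 + 1.269 + 1.605 + 0.308) / 9
R_bar = 21.019 / 9 = 2.3354444
sigma_hat = R_bar / d2 = 2.3354444 / 2.534 = 0.9216

0.9216


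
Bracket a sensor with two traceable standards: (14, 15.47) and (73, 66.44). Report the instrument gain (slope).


slope = (y2 - y1) / (x2 - x1)
= (66.44 - 15.47) / (73 - 14)
= 50.9700 / 59
= 0.8639

0.8639


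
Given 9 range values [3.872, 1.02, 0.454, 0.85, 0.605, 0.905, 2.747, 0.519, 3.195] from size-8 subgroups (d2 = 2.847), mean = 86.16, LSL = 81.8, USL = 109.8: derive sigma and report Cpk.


R_bar = (3.872 + 1.02 + 0.454 + 0.85 + 0.605 + 0.905 + 2.747 + 0.519 + 3.195) / 9 = 1.5741111
sigma = R_bar / d2 = 1.5741111 / 2.847 = 0.55290169
Cp = (USL - LSL)/(6*sigma) = (109.8 - 81.8)/(6*0.55290169) = 8.4403
Cpu = (109.8 - 86.16)/(3*0.55290169) = 14.2521
Cpl = (86.16 - 81.8)/(3*0.55290169) = 2.6286
Cpk = min(Cpu, Cpl) = 2.6286

2.6286


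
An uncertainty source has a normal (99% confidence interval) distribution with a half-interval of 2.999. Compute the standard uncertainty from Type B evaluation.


u_B = half_width / 2.576
u_B = 2.999 / 2.576
u_B = 1.1642

1.1642


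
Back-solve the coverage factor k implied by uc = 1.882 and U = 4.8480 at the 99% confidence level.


k = U / uc
k = 4.8480 / 1.882
k = 2.576

2.576


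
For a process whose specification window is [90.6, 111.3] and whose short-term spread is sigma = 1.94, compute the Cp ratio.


Cp = (USL - LSL) / (6 * sigma)
= (111.3 - 90.6) / (6 * 1.94)
= 20.7000 / 11.6400
= 1.7784

1.7784


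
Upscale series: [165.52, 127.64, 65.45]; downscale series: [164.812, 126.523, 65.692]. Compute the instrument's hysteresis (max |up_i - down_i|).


|165.52 - 164.812| = 0.7080
|127.64 - 126.523| = 1.1170
|65.45 - 65.692| = 0.2420
hysteresis = max(diffs) = 1.1170

1.1170


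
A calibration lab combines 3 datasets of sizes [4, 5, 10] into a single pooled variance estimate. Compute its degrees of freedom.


nu = sum_i (n_i - 1)
nu = ((4 - 1) + (5 - 1) + (10 - 1))
nu = 3 + 4 + 9
nu = 16

16


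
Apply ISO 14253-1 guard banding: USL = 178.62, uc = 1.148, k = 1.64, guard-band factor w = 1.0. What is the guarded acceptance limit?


U = k * uc = 1.64 * 1.148 = 1.88272
guard band g = w * U = 1.0 * 1.88272 = 1.88272
AL = USL - g = 178.62 - 1.88272
AL = 176.7373

176.7373


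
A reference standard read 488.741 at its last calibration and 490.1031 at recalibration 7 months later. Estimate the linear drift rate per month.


rate = (v2 - v1) / months
= (490.1031 - 488.741) / 7
= 1.3621 / 7
= 0.1946

0.1946


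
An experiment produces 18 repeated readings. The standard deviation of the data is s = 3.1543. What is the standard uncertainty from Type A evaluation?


u_A = s / sqrt(n)
u_A = 3.1543 / sqrt(18)
u_A = 3.1543 / 4.2426407
u_A = 0.7435

0.7435


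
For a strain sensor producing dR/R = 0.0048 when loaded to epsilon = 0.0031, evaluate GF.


GF = (dR/R) / epsilon
= 0.0048 / 0.0031
= 1.5484

1.5484


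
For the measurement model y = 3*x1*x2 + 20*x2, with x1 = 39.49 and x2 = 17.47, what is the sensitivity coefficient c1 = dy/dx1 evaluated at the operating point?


y = 3*x1*x2 + 20*x2
dy/dx1 = 3*x2
Evaluate at x2 = 17.47: c1 = 3 * 17.47
c1 = 52.4100

52.4100


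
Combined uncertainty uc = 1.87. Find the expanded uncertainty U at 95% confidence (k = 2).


U = k * uc
U = 2 * 1.87
U = 3.7400

3.7400


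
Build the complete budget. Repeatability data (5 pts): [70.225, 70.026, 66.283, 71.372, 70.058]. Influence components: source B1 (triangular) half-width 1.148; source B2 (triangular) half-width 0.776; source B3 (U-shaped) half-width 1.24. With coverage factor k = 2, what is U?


mean = (70.225 + 70.026 + 66.283 + 71.372 + 70.058) / 5 = 69.5928
s = sqrt(sum((x - mean)^2)/(n-1)) = 1.9315848
u_A = s / sqrt(n) = 1.9315848 / sqrt(5) = 0.86383098
u_B1 = 1.148 / sqrt(6) = 0.46866904
u_B2 = 0.776 / sqrt(6) = 0.31680067
u_B3 = 1.24 / sqrt(2) = 0.87681241
uc = sqrt(0.86383098^2 + 0.46866904^2 + 0.31680067^2 + 0.87681241^2) = 1.3546281
U = k * uc = 2 * 1.3546281
U = 2.7093

2.7093


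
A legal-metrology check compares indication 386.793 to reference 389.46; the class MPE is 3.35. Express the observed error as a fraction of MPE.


e = indication - reference = 386.793 - 389.46 = -2.6670
|e| = 2.6670
ratio = |e| / MPE = 2.6670 / 3.35
ratio = 0.7961

0.7961


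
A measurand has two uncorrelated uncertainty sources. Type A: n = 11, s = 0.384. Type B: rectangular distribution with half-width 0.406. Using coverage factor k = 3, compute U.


u_A = s / sqrt(n) = 0.384 / sqrt(11) = 0.11578036
u_B = half_width / sqrt(3) = 0.406 / sqrt(3) = 0.23440421
uc = sqrt(u_A^2 + u_B^2) = sqrt(0.11578036^2 + 0.23440421^2) = 0.26143914
U = k * uc = 3 * 0.26143914
U = 0.7843

0.7843


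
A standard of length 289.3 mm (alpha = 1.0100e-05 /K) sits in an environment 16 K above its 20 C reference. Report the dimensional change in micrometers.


dL = L * alpha * dT
= 289.3 * 1.0100e-05 * 16
= 0.0467509 mm
dL_um = 0.0467509 * 1000 = 46.7509 um

46.7509


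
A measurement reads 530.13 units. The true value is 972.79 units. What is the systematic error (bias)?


Systematic error = measured - true
= 530.13 - 972.79
= -442.6600

-442.6600


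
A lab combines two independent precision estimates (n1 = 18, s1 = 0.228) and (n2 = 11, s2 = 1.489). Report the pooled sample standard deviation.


s_p = sqrt(((n1-1)*s1^2 + (n2-1)*s2^2) / (n1+n2-2))
numerator = (18-1)*0.228^2 + (11-1)*1.489^2 = 0.883728 + 22.17121 = 23.054938
denominator = 18 + 11 - 2 = 27
s_p^2 = 23.054938 / 27 = 0.85388659
s_p = sqrt(0.85388659) = 0.9241

0.9241


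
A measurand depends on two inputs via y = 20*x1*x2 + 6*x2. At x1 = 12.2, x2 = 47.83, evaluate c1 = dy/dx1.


y = 20*x1*x2 + 6*x2
dy/dx1 = 20*x2
Evaluate at x2 = 47.83: c1 = 20 * 47.83
c1 = 956.6000

956.6000


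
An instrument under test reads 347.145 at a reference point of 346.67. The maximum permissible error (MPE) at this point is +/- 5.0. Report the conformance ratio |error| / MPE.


e = indication - reference = 347.145 - 346.67 = 0.4750
|e| = 0.4750
ratio = |e| / MPE = 0.4750 / 5.0
ratio = 0.0950

0.0950


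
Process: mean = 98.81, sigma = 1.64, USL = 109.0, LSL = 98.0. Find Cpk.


Cpu = (USL - mean) / (3*sigma) = (109.0 - 98.81) / (3*1.64) = 2.0711
Cpl = (mean - LSL) / (3*sigma) = (98.81 - 98.0) / (3*1.64) = 0.1646
Cpk = min(Cpu, Cpl) = 0.1646

0.1646


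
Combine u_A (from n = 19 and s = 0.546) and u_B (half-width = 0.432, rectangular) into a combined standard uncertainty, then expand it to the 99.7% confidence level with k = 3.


u_A = s / sqrt(n) = 0.546 / sqrt(19) = 0.12526099
u_B = half_width / sqrt(3) = 0.432 / sqrt(3) = 0.24941532
uc = sqrt(u_A^2 + u_B^2) = sqrt(0.12526099^2 + 0.24941532^2) = 0.2791027
U = k * uc = 3 * 0.2791027
U = 0.8373

0.8373


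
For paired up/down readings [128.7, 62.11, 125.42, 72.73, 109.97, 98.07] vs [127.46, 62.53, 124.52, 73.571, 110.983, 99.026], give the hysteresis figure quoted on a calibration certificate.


|128.7 - 127.46| = 1.2400
|62.11 - 62.53| = 0.4200
|125.42 - 124.52| = 0.9000
|72.73 - 73.571| = 0.8410
|109.97 - 110.983| = 1.0130
|98.07 - 99.026| = 0.9560
hysteresis = max(diffs) = 1.2400

1.2400


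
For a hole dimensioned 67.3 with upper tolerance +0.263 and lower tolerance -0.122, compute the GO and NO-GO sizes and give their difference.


GO = nominal - lower_tol (smallest hole = maximum material condition)
GO = 67.3 - 0.122 = 67.178
NO-GO = nominal + upper_tol (largest hole = least material condition)
NO-GO = 67.3 + 0.263 = 67.563
spread = NO-GO - GO = 67.563 - 67.178 = 0.3850

0.3850


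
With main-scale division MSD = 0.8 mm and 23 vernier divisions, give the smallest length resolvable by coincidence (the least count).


LC = MSD / n_div
= 0.8 / 23
= 0.0348

0.0348


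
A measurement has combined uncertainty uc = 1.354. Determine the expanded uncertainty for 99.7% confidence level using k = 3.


U = k * uc
U = 3 * 1.354
U = 4.0620

4.0620


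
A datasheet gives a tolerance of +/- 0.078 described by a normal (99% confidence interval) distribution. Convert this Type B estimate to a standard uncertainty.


u_B = half_width / 2.576
u_B = 0.078 / 2.576
u_B = 0.0303

0.0303


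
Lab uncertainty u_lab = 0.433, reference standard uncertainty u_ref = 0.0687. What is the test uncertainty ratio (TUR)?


TUR = u_lab / u_ref
= 0.433 / 0.0687
= 6.3028

6.3028


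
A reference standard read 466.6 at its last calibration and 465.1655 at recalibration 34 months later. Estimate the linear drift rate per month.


rate = (v2 - v1) / months
= (465.1655 - 466.6) / 34
= -1.4345 / 34
= -0.0422

-0.0422


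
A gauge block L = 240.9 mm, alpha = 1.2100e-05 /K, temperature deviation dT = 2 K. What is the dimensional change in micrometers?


dL = L * alpha * dT
= 240.9 * 1.2100e-05 * 2
= 0.0058298 mm
dL_um = 0.0058298 * 1000 = 5.8298 um

5.8298


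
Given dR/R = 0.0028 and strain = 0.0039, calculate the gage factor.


GF = (dR/R) / epsilon
= 0.0028 / 0.0039
= 0.7179

0.7179


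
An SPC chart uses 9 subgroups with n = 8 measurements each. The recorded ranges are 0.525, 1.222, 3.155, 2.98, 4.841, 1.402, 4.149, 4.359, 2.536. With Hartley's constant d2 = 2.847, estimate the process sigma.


R_bar = (0.525 + 1.222 + 3.155 + 2.98 + 4.841 + 1.402 + 4.149 + 4.359 + 2.536) / 9
R_bar = 25.169 / 9 = 2.7965556
sigma_hat = R_bar / d2 = 2.7965556 / 2.847 = 0.9823

0.9823


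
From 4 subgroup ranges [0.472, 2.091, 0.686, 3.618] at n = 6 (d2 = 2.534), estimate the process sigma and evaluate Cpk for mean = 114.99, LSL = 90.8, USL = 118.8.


R_bar = (0.472 + 2.091 + 0.686 + 3.618) / 4 = 1.71675
sigma = R_bar / d2 = 1.71675 / 2.534 = 0.67748619
Cp = (USL - LSL)/(6*sigma) = (118.8 - 90.8)/(6*0.67748619) = 6.8882
Cpu = (118.8 - 114.99)/(3*0.67748619) = 1.8746
Cpl = (114.99 - 90.8)/(3*0.67748619) = 11.9018
Cpk = min(Cpu, Cpl) = 1.8746

1.8746


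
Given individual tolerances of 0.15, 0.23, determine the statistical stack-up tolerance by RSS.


RSS = sqrt(0.15^2 + 0.23^2)
= sqrt(0.0754)
= 0.2746

0.2746


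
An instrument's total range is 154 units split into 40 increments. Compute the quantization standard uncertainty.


resolution = range / divisions
resolution = 154 / 40 = 3.85
u_res = resolution / (2*sqrt(3))
u_res = 3.85 / 3.4641016
u_res = 1.1114

1.1114


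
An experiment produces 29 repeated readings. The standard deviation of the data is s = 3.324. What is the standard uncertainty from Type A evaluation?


u_A = s / sqrt(n)
u_A = 3.324 / sqrt(29)
u_A = 3.324 / 5.3851648
u_A = 0.6173

0.6173


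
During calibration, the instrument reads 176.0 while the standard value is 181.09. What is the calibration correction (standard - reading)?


Correction = standard - reading
= 181.09 - 176.0
= 5.0900

5.0900


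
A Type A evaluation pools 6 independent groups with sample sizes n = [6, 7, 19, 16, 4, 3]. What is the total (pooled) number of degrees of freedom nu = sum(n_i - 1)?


nu = sum_i (n_i - 1)
nu = ((6 - 1) + (7 - 1) + (19 - 1) + (16 - 1) + (4 - 1) + (3 - 1))
nu = 5 + 6 + 18 + 15 + 3 + 2
nu = 49

49


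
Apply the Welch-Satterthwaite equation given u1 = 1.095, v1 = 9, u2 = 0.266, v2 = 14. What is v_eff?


uc = sqrt(u1^2 + u2^2) = sqrt(1.095^2 + 0.266^2) = 1.1268456
v_eff = uc^4 / (u1^4/v1 + u2^4/v2)
= 1.1268456^4 / (1.095^4/9 + 0.266^4/14)
= 1.6123438 / 0.16009771
v_eff = 10.0710

10.0710


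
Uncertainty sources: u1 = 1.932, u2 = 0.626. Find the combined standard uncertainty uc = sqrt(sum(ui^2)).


uc = sqrt(1.932^2 + 0.626^2)
uc = sqrt(4.1245)
uc = 2.0309

2.0309


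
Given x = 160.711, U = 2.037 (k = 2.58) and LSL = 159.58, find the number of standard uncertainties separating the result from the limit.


u = U / k = 2.037 / 2.58 = 0.78953488
margin = |LSL - x| = |159.58 - 160.711| = 1.131
z = margin / u = 1.131 / 0.78953488
z = 1.4325

1.4325


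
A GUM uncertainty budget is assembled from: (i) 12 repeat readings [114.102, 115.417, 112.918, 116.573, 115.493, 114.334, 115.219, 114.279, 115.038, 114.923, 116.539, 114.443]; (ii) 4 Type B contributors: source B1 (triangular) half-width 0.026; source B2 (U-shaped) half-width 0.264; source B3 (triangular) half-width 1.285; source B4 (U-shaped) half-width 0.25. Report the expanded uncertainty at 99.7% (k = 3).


mean = (114.102 + 115.417 + 112.918 + 116.573 + 115.493 + 114.334 + 115.219 + 114.279 + 115.038 + 114.923 + 116.539 + 114.443) / 12 = 114.9398333
s = sqrt(sum((x - mean)^2)/(n-1)) = 1.0307304
u_A = s / sqrt(n) = 1.0307304 / sqrt(12) = 0.29754624
u_B1 = 0.026 / sqrt(6) = 0.010614456
u_B2 = 0.264 / sqrt(2) = 0.18667619
u_B3 = 1.285 / sqrt(6) = 0.52459905
u_B4 = 0.25 / sqrt(2) = 0.1767767
uc = sqrt(0.29754624^2 + 0.010614456^2 + 0.18667619^2 + 0.52459905^2 + 0.1767767^2) = 0.65570466
U = k * uc = 3 * 0.65570466
U = 1.9671

1.9671


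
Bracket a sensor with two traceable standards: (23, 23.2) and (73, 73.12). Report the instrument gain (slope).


slope = (y2 - y1) / (x2 - x1)
= (73.12 - 23.2) / (73 - 23)
= 49.9200 / 50
= 0.9984

0.9984


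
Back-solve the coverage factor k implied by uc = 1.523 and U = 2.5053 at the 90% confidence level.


k = U / uc
k = 2.5053 / 1.523
k = 1.645

1.645


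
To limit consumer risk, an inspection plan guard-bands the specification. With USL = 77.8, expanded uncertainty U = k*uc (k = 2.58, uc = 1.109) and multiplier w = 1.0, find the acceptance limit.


U = k * uc = 2.58 * 1.109 = 2.86122
guard band g = w * U = 1.0 * 2.86122 = 2.86122
AL = USL - g = 77.8 - 2.86122
AL = 74.9388

74.9388


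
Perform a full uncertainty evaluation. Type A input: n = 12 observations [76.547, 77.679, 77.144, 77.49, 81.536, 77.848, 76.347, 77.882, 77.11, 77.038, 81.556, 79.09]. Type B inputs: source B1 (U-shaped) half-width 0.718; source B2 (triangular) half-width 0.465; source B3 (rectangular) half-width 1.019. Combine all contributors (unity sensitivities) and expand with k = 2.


mean = (76.547 + 77.679 + 77.144 + 77.49 + 81.536 + 77.848 + 76.347 + 77.882 + 77.11 + 77.038 + 81.556 + 79.09) / 12 = 78.10558333
s = sqrt(sum((x - mean)^2)/(n-1)) = 1.7554286
u_A = s / sqrt(n) = 1.7554286 / sqrt(12) = 0.50674859
u_B1 = 0.718 / sqrt(2) = 0.50770267
u_B2 = 0.465 / sqrt(6) = 0.18983546
u_B3 = 1.019 / sqrt(3) = 0.58831992
uc = sqrt(0.50674859^2 + 0.50770267^2 + 0.18983546^2 + 0.58831992^2) = 0.94694982
U = k * uc = 2 * 0.94694982
U = 1.8939

1.8939


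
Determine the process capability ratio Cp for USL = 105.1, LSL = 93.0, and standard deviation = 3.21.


Cp = (USL - LSL) / (6 * sigma)
= (105.1 - 93.0) / (6 * 3.21)
= 12.1000 / 19.2600
= 0.6282

0.6282


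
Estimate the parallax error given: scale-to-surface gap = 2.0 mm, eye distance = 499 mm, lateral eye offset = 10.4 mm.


error = h * offset / d
= 2.0 * 10.4 / 499
= 0.0417

0.0417


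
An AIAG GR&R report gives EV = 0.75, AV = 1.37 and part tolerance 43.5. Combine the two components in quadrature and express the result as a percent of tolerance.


GRR = sqrt(EV^2 + AV^2) = sqrt(0.75^2 + 1.37^2) = 1.5618579
%GRR = GRR / tol * 100 = 1.5618579 / 43.5 * 100
%GRR = 3.5905

3.5905


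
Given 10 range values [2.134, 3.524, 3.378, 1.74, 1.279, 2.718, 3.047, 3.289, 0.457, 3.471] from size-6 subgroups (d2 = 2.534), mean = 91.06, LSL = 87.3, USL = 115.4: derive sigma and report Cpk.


R_bar = (2.134 + 3.524 + 3.378 + 1.74 + 1.279 + 2.718 + 3.047 + 3.289 + 0.457 + 3.471) / 10 = 2.5037
sigma = R_bar / d2 = 2.5037 / 2.534 = 0.98804262
Cp = (USL - LSL)/(6*sigma) = (115.4 - 87.3)/(6*0.98804262) = 4.7400
Cpu = (115.4 - 91.06)/(3*0.98804262) = 8.2115
Cpl = (91.06 - 87.3)/(3*0.98804262) = 1.2685
Cpk = min(Cpu, Cpl) = 1.2685

1.2685


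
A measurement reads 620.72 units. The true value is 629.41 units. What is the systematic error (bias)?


Systematic error = measured - true
= 620.72 - 629.41
= -8.6900

-8.6900


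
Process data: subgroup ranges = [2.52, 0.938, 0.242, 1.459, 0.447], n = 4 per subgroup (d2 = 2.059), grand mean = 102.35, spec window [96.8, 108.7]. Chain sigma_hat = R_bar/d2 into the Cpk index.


R_bar = (2.52 + 0.938 + 0.242 + 1.459 + 0.447) / 5 = 1.1212
sigma = R_bar / d2 = 1.1212 / 2.059 = 0.54453618
Cp = (USL - LSL)/(6*sigma) = (108.7 - 96.8)/(6*0.54453618) = 3.6422
Cpu = (108.7 - 102.35)/(3*0.54453618) = 3.8871
Cpl = (102.35 - 96.8)/(3*0.54453618) = 3.3974
Cpk = min(Cpu, Cpl) = 3.3974

3.3974


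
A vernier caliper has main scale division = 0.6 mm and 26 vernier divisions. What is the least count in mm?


LC = MSD / n_div
= 0.6 / 26
= 0.0231

0.0231


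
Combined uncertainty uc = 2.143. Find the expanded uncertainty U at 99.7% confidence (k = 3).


U = k * uc
U = 3 * 2.143
U = 6.4290

6.4290


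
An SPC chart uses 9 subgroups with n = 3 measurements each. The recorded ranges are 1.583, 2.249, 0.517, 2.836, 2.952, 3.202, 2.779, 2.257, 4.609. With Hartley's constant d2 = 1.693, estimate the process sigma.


R_bar = (1.583 + 2.249 + 0.517 + 2.836 + 2.952 + 3.202 + 2.779 + 2.257 + 4.609) / 9
R_bar = 22.984 / 9 = 2.5537778
sigma_hat = R_bar / d2 = 2.5537778 / 1.693 = 1.5084

1.5084


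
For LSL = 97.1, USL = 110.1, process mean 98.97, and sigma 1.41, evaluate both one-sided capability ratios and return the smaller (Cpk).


Cpu = (USL - mean) / (3*sigma) = (110.1 - 98.97) / (3*1.41) = 2.6312
Cpl = (mean - LSL) / (3*sigma) = (98.97 - 97.1) / (3*1.41) = 0.4421
Cpk = min(Cpu, Cpl) = 0.4421

0.4421


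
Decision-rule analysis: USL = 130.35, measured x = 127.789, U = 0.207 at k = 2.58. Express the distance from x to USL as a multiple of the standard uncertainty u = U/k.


u = U / k = 0.207 / 2.58 = 0.080232558
margin = |USL - x| = |130.35 - 127.789| = 2.561
z = margin / u = 2.561 / 0.080232558
z = 31.9197

31.9197


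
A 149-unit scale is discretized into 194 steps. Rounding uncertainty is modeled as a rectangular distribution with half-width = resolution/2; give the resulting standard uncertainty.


resolution = range / divisions
resolution = 149 / 194 = 0.76804124
u_res = resolution / (2*sqrt(3))
u_res = 0.76804124 / 3.4641016
u_res = 0.2217

0.2217


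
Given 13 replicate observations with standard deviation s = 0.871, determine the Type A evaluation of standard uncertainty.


u_A = s / sqrt(n)
u_A = 0.871 / sqrt(13)
u_A = 0.871 / 3.6055513
u_A = 0.2416

0.2416


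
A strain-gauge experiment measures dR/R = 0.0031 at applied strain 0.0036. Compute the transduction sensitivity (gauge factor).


GF = (dR/R) / epsilon
= 0.0031 / 0.0036
= 0.8611

0.8611


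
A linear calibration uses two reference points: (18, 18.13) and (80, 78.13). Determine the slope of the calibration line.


slope = (y2 - y1) / (x2 - x1)
= (78.13 - 18.13) / (80 - 18)
= 60.0000 / 62
= 0.9677

0.9677


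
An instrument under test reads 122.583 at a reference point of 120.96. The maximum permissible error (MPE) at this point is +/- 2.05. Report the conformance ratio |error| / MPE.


e = indication - reference = 122.583 - 120.96 = 1.6230
|e| = 1.6230
ratio = |e| / MPE = 1.6230 / 2.05
ratio = 0.7917

0.7917


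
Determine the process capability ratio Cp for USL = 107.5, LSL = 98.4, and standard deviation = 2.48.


Cp = (USL - LSL) / (6 * sigma)
= (107.5 - 98.4) / (6 * 2.48)
= 9.1000 / 14.8800
= 0.6116

0.6116


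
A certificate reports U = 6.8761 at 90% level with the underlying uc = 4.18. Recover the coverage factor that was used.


k = U / uc
k = 6.8761 / 4.18
k = 1.645

1.645


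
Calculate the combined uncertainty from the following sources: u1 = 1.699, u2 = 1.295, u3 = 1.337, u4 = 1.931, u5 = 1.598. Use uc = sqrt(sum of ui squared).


uc = sqrt(1.699^2 + 1.295^2 + 1.337^2 + 1.931^2 + 1.598^2)
uc = sqrt(12.63356)
uc = 3.5544

3.5544


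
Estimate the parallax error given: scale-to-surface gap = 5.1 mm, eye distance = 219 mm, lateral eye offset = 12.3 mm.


error = h * offset / d
= 5.1 * 12.3 / 219
= 0.2864

0.2864


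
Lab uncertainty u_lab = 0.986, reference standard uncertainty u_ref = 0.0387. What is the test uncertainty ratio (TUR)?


TUR = u_lab / u_ref
= 0.986 / 0.0387
= 25.4780

25.4780


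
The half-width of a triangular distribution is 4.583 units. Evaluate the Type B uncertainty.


u_B = half_width / sqrt(6)
u_B = 4.583 / 2.4494897
u_B = 1.8710

1.8710


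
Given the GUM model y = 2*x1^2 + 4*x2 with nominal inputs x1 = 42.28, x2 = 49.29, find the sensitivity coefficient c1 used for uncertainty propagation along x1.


y = 2*x1^2 + 4*x2
dy/dx1 = 2*2*x1
Evaluate at x1 = 42.28: c1 = 4 * 42.28
c1 = 169.1200

169.1200


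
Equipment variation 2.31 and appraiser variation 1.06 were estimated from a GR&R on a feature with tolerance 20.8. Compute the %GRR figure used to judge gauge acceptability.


GRR = sqrt(EV^2 + AV^2) = sqrt(2.31^2 + 1.06^2) = 2.541594
%GRR = GRR / tol * 100 = 2.541594 / 20.8 * 100
%GRR = 12.2192

12.2192


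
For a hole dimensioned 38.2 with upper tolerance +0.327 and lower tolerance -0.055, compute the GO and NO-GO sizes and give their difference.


GO = nominal - lower_tol (smallest hole = maximum material condition)
GO = 38.2 - 0.055 = 38.145
NO-GO = nominal + upper_tol (largest hole = least material condition)
NO-GO = 38.2 + 0.327 = 38.527
spread = NO-GO - GO = 38.527 - 38.145 = 0.3820

0.3820


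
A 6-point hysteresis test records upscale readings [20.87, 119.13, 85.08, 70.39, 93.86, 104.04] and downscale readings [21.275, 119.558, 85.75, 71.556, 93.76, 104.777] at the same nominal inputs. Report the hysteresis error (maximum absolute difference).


|20.87 - 21.275| = 0.4050
|119.13 - 119.558| = 0.4280
|85.08 - 85.75| = 0.6700
|70.39 - 71.556| = 1.1660
|93.86 - 93.76| = 0.1000
|104.04 - 104.777| = 0.7370
hysteresis = max(diffs) = 1.1660

1.1660


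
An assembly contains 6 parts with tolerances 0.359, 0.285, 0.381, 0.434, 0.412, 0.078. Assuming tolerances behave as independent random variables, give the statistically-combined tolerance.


RSS = sqrt(0.359^2 + 0.285^2 + 0.381^2 + 0.434^2 + 0.412^2 + 0.078^2)
= sqrt(0.719451)
= 0.8482

0.8482


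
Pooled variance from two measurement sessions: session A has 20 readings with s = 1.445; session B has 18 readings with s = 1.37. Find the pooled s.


s_p = sqrt(((n1-1)*s1^2 + (n2-1)*s2^2) / (n1+n2-2))
numerator = (20-1)*1.445^2 + (18-1)*1.37^2 = 39.672475 + 31.9073 = 71.579775
denominator = 20 + 18 - 2 = 36
s_p^2 = 71.579775 / 36 = 1.9883271
s_p = sqrt(1.9883271) = 1.4101

1.4101


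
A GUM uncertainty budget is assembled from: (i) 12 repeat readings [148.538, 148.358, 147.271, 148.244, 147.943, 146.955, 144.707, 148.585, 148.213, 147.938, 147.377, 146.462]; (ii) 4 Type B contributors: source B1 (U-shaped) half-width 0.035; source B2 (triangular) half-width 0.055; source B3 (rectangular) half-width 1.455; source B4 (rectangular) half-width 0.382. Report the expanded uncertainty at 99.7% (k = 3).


mean = (148.538 + 148.358 + 147.271 + 148.244 + 147.943 + 146.955 + 144.707 + 148.585 + 148.213 + 147.938 + 147.377 + 146.462) / 12 = 147.54925
s = sqrt(sum((x - mean)^2)/(n-1)) = 1.1141492
u_A = s / sqrt(n) = 1.1141492 / sqrt(12) = 0.32162717
u_B1 = 0.035 / sqrt(2) = 0.024748737
u_B2 = 0.055 / sqrt(6) = 0.022453656
u_B3 = 1.455 / sqrt(3) = 0.84004464
u_B4 = 0.382 / sqrt(3) = 0.2205478
uc = sqrt(0.32162717^2 + 0.024748737^2 + 0.022453656^2 + 0.84004464^2 + 0.2205478^2) = 0.92675619
U = k * uc = 3 * 0.92675619
U = 2.7803

2.7803


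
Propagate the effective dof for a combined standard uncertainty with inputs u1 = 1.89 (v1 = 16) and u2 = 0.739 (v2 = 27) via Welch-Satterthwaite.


uc = sqrt(u1^2 + u2^2) = sqrt(1.89^2 + 0.739^2) = 2.02934
v_eff = uc^4 / (u1^4/v1 + u2^4/v2)
= 2.02934^4 / (1.89^4/16 + 0.739^4/27)
= 16.959743 / 0.80853988
v_eff = 20.9758

20.9758


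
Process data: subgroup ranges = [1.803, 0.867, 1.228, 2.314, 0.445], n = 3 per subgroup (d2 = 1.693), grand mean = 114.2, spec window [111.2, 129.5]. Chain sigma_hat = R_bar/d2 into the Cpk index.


R_bar = (1.803 + 0.867 + 1.228 + 2.314 + 0.445) / 5 = 1.3314
sigma = R_bar / d2 = 1.3314 / 1.693 = 0.78641465
Cp = (USL - LSL)/(6*sigma) = (129.5 - 111.2)/(6*0.78641465) = 3.8784
Cpu = (129.5 - 114.2)/(3*0.78641465) = 6.4851
Cpl = (114.2 - 111.2)/(3*0.78641465) = 1.2716
Cpk = min(Cpu, Cpl) = 1.2716

1.2716


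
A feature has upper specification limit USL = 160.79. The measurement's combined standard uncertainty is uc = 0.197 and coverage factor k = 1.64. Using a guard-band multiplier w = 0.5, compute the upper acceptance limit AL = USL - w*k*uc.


U = k * uc = 1.64 * 0.197 = 0.32308
guard band g = w * U = 0.5 * 0.32308 = 0.16154
AL = USL - g = 160.79 - 0.16154
AL = 160.6285

160.6285


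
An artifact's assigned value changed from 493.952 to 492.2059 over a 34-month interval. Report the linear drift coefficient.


rate = (v2 - v1) / months
= (492.2059 - 493.952) / 34
= -1.7461 / 34
= -0.0514

-0.0514


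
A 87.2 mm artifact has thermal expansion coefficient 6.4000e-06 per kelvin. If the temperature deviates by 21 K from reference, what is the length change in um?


dL = L * alpha * dT
= 87.2 * 6.4000e-06 * 21
= 0.0117197 mm
dL_um = 0.0117197 * 1000 = 11.7197 um

11.7197


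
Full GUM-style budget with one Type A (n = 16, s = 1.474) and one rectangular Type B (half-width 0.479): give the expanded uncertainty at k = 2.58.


u_A = s / sqrt(n) = 1.474 / sqrt(16) = 0.3685
u_B = half_width / sqrt(3) = 0.479 / sqrt(3) = 0.27655078
uc = sqrt(u_A^2 + u_B^2) = sqrt(0.3685^2 + 0.27655078^2) = 0.46073049
U = k * uc = 2.58 * 0.46073049
U = 1.1887

1.1887


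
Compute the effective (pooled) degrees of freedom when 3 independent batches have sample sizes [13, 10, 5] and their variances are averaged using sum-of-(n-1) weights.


nu = sum_i (n_i - 1)
nu = ((13 - 1) + (10 - 1) + (5 - 1))
nu = 12 + 9 + 4
nu = 25

25


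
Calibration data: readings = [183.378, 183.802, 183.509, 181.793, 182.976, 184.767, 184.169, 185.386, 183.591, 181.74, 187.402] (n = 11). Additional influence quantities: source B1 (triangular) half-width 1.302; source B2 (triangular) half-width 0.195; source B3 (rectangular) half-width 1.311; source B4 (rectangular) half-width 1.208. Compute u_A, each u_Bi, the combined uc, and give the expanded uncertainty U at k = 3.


mean = (183.378 + 183.802 + 183.509 + 181.793 + 182.976 + 184.767 + 184.169 + 185.386 + 183.591 + 181.74 + 187.402) / 11 = 183.8648182
s = sqrt(sum((x - mean)^2)/(n-1)) = 1.6053632
u_A = s / sqrt(n) = 1.6053632 / sqrt(11) = 0.48403522
u_B1 = 1.302 / sqrt(6) = 0.53153927
u_B2 = 0.195 / sqrt(6) = 0.079608417
u_B3 = 1.311 / sqrt(3) = 0.7569062
u_B4 = 1.208 / sqrt(3) = 0.69743913
uc = sqrt(0.48403522^2 + 0.53153927^2 + 0.079608417^2 + 0.7569062^2 + 0.69743913^2) = 1.2579706
U = k * uc = 3 * 1.2579706
U = 3.7739

3.7739


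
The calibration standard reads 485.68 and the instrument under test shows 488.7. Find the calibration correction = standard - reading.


Correction = standard - reading
= 485.68 - 488.7
= -3.0200

-3.0200


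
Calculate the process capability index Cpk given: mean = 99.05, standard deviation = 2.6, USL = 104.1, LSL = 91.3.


Cpu = (USL - mean) / (3*sigma) = (104.1 - 99.05) / (3*2.6) = 0.6474
Cpl = (mean - LSL) / (3*sigma) = (99.05 - 91.3) / (3*2.6) = 0.9936
Cpk = min(Cpu, Cpl) = 0.6474

0.6474


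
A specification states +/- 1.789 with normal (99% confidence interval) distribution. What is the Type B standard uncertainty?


u_B = half_width / 2.576
u_B = 1.789 / 2.576
u_B = 0.6945

0.6945


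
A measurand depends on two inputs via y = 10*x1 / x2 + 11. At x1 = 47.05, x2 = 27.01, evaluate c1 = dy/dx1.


y = 10*x1 / x2 + 11
dy/dx1 = 10/x2
Evaluate at x2 = 27.01: c1 = 10 / 27.01
c1 = 0.3702

0.3702


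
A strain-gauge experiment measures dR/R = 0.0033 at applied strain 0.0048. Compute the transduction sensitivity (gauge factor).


GF = (dR/R) / epsilon
= 0.0033 / 0.0048
= 0.6875

0.6875


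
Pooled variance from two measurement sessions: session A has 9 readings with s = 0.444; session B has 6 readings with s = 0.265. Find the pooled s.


s_p = sqrt(((n1-1)*s1^2 + (n2-1)*s2^2) / (n1+n2-2))
numerator = (9-1)*0.444^2 + (6-1)*0.265^2 = 1.577088 + 0.351125 = 1.928213
denominator = 9 + 6 - 2 = 13
s_p^2 = 1.928213 / 13 = 0.14832408
s_p = sqrt(0.14832408) = 0.3851

0.3851


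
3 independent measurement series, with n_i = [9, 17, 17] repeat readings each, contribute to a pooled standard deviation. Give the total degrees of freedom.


nu = sum_i (n_i - 1)
nu = ((9 - 1) + (17 - 1) + (17 - 1))
nu = 8 + 16 + 16
nu = 40

40


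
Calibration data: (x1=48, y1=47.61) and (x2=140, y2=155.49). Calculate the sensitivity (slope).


slope = (y2 - y1) / (x2 - x1)
= (155.49 - 47.61) / (140 - 48)
= 107.8800 / 92
= 1.1726

1.1726


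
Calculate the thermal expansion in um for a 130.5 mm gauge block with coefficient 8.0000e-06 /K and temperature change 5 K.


dL = L * alpha * dT
= 130.5 * 8.0000e-06 * 5
= 0.0052200 mm
dL_um = 0.0052200 * 1000 = 5.2200 um

5.2200


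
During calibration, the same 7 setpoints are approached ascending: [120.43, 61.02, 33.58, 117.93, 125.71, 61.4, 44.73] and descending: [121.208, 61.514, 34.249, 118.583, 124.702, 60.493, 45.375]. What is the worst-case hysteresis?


|120.43 - 121.208| = 0.7780
|61.02 - 61.514| = 0.4940
|33.58 - 34.249| = 0.6690
|117.93 - 118.583| = 0.6530
|125.71 - 124.702| = 1.0080
|61.4 - 60.493| = 0.9070
|44.73 - 45.375| = 0.6450
hysteresis = max(diffs) = 1.0080

1.0080


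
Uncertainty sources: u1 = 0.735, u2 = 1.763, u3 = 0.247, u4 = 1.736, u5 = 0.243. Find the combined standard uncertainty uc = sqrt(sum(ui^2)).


uc = sqrt(0.735^2 + 1.763^2 + 0.247^2 + 1.736^2 + 0.243^2)
uc = sqrt(6.782148)
uc = 2.6043

2.6043


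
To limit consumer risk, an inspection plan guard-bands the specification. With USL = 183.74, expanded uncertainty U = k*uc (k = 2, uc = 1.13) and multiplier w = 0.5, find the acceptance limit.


U = k * uc = 2 * 1.13 = 2.26
guard band g = w * U = 0.5 * 2.26 = 1.13
AL = USL - g = 183.74 - 1.13
AL = 182.6100

182.6100


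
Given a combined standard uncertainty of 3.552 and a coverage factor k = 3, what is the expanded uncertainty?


U = k * uc
U = 3 * 3.552
U = 10.6560

10.6560


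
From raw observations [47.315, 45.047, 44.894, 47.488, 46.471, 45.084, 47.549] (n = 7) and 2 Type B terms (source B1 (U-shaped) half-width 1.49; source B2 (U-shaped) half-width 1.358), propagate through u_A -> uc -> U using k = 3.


mean = (47.315 + 45.047 + 44.894 + 47.488 + 46.471 + 45.084 + 47.549) / 7 = 46.264
s = sqrt(sum((x - mean)^2)/(n-1)) = 1.2279549
u_A = s / sqrt(n) = 1.2279549 / sqrt(7) = 0.46412333
u_B1 = 1.49 / sqrt(2) = 1.0535891
u_B2 = 1.358 / sqrt(2) = 0.96025101
uc = sqrt(0.46412333^2 + 1.0535891^2 + 0.96025101^2) = 1.4991806
U = k * uc = 3 * 1.4991806
U = 4.4975

4.4975


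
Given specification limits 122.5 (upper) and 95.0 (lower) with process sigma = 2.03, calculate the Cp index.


Cp = (USL - LSL) / (6 * sigma)
= (122.5 - 95.0) / (6 * 2.03)
= 27.5000 / 12.1800
= 2.2578

2.2578


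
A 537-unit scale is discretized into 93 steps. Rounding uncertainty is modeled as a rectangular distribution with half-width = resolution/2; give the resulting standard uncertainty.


resolution = range / divisions
resolution = 537 / 93 = 5.7741935
u_res = resolution / (2*sqrt(3))
u_res = 5.7741935 / 3.4641016
u_res = 1.6669

1.6669


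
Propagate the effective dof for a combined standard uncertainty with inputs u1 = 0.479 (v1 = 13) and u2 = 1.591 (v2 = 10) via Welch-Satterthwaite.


uc = sqrt(u1^2 + u2^2) = sqrt(0.479^2 + 1.591^2) = 1.6615421
v_eff = uc^4 / (u1^4/v1 + u2^4/v2)
= 1.6615421^4 / (0.479^4/13 + 1.591^4/10)
= 7.6215868 / 0.64478782
v_eff = 11.8203

11.8203


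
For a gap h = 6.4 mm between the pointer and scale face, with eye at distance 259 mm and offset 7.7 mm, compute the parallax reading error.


error = h * offset / d
= 6.4 * 7.7 / 259
= 0.1903

0.1903


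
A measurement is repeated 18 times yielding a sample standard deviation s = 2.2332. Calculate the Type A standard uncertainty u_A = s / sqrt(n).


u_A = s / sqrt(n)
u_A = 2.2332 / sqrt(18)
u_A = 2.2332 / 4.2426407
u_A = 0.5264

0.5264


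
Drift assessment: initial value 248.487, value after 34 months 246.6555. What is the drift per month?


rate = (v2 - v1) / months
= (246.6555 - 248.487) / 34
= -1.8315 / 34
= -0.0539

-0.0539


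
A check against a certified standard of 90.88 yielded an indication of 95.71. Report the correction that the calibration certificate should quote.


Correction = standard - reading
= 90.88 - 95.71
= -4.8300

-4.8300


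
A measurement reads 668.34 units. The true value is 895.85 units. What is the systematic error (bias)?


Systematic error = measured - true
= 668.34 - 895.85
= -227.5100

-227.5100


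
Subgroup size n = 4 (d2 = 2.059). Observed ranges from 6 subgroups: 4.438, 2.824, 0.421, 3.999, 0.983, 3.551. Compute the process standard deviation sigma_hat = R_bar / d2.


R_bar = (4.438 + 2.824 + 0.421 + 3.999 + 0.983 + 3.551) / 6
R_bar = 16.216 / 6 = 2.7026667
sigma_hat = R_bar / d2 = 2.7026667 / 2.059 = 1.3126

1.3126


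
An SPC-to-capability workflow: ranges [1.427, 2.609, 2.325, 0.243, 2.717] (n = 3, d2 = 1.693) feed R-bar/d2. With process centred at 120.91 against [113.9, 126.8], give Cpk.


R_bar = (1.427 + 2.609 + 2.325 + 0.243 + 2.717) / 5 = 1.8642
sigma = R_bar / d2 = 1.8642 / 1.693 = 1.1011223
Cp = (USL - LSL)/(6*sigma) = (126.8 - 113.9)/(6*1.1011223) = 1.9526
Cpu = (126.8 - 120.91)/(3*1.1011223) = 1.7830
Cpl = (120.91 - 113.9)/(3*1.1011223) = 2.1221
Cpk = min(Cpu, Cpl) = 1.7830

1.7830


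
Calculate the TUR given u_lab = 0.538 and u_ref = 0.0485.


TUR = u_lab / u_ref
= 0.538 / 0.0485
= 11.0928

11.0928


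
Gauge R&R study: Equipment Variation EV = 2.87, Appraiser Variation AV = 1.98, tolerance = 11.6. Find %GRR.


GRR = sqrt(EV^2 + AV^2) = sqrt(2.87^2 + 1.98^2) = 3.486732
%GRR = GRR / tol * 100 = 3.486732 / 11.6 * 100
%GRR = 30.0580

30.0580


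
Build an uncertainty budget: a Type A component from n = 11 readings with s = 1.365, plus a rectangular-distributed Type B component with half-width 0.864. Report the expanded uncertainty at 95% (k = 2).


u_A = s / sqrt(n) = 1.365 / sqrt(11) = 0.41156299
u_B = half_width / sqrt(3) = 0.864 / sqrt(3) = 0.49883063
uc = sqrt(u_A^2 + u_B^2) = sqrt(0.41156299^2 + 0.49883063^2) = 0.64669629
U = k * uc = 2 * 0.64669629
U = 1.2934

1.2934


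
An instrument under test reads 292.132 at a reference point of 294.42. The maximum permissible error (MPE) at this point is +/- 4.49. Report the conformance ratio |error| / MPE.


e = indication - reference = 292.132 - 294.42 = -2.2880
|e| = 2.2880
ratio = |e| / MPE = 2.2880 / 4.49
ratio = 0.5096

0.5096
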